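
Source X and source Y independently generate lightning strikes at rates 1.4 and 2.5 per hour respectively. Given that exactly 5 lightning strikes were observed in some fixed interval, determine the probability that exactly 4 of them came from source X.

Given the total, each event is independently from source X with probability p = λ_X/(λ_X+λ_Y) = 1.4/3.9 ≈ 0.3590.
So K ~ Binomial(5, 1.4/3.9): P(K = 4) = C(5,4) · (1.4/3.9)^4 · (2.5/3.9)^1 ≈ 0.0532.

0.0532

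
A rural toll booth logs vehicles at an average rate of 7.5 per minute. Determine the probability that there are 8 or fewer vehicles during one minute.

0.6620

With mean μ = 7.5 per minute,
P(N ≤ 8) = Σ_{j=0}^{8} e^(−μ) μ^j/j! ≈ 0.6620.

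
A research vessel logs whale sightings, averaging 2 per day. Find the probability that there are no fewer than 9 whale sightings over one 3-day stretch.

0.1528

Over the interval, μ = 2 × 3 = 6 (a 3-day stretch = 3 days).
P(N ≥ 9) = 1 − P(N ≤ 8) = 1 − Σ_{j=0}^{8} e^(−μ) μ^j/j! ≈ 0.1528.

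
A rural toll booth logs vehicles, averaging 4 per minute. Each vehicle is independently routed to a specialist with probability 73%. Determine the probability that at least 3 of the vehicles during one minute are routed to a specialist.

0.5586

Thinning: the vehicles that are routed to a specialist themselves form a Poisson process with rate 0.73 × 4 = 2.92 per minute.
So μ = 2.92.
P(N ≥ 3) = 1 − P(N ≤ 2) ≈ 0.5586.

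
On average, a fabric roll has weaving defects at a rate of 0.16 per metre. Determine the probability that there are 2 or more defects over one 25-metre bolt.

Over the interval, μ = 0.16 × 25 = 4 (a 25-metre bolt = 25 metres).
P(N ≥ 2) = 1 − P(N ≤ 1) = 1 − Σ_{j=0}^{1} e^(−μ) μ^j/j! ≈ 0.9084.

0.9084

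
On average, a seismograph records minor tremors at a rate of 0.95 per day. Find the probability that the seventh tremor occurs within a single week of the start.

Over the interval, μ = 0.95 × 7 = 6.65 (a week = 7 days).
The seventh arrival falls in the interval iff at least 7 events occur there: P(S_7 ≤ t) = P(N ≥ 7) = 1 − P(N ≤ 6) ≈ 0.4970.

0.4970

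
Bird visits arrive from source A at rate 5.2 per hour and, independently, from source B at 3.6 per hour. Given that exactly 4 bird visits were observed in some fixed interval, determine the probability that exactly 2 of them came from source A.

0.3506

Given the total, each event is independently from source A with probability p = λ_A/(λ_A+λ_B) = 5.2/8.8 ≈ 0.5909.
So K ~ Binomial(4, 5.2/8.8): P(K = 2) = C(4,2) · (5.2/8.8)^2 · (3.6/8.8)^2 ≈ 0.3506.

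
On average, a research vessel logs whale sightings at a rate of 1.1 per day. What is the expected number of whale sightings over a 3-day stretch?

E[N] = λt = 1.1 × 3 = 3.3 (a 3-day stretch = 3 days).

3.3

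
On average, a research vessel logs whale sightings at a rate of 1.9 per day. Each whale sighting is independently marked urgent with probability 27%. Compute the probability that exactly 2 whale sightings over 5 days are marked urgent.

Thinning: the whale sightings that are marked urgent themselves form a Poisson process with rate 0.27 × 1.9 = 0.513 per day.
Over the interval, μ = 0.513 × 5 = 2.565 (5 days).
P(N = 2) = e^(−2.565) · 2.565^2/2! ≈ 0.2530.

0.2530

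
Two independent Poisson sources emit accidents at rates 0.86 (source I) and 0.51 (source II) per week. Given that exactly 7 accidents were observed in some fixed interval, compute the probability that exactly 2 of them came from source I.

0.0592

Given the total, each event is independently from source I with probability p = λ_I/(λ_I+λ_II) = 0.86/1.37 ≈ 0.6277.
So K ~ Binomial(7, 0.86/1.37): P(K = 2) = C(7,2) · (0.86/1.37)^2 · (0.51/1.37)^5 ≈ 0.0592.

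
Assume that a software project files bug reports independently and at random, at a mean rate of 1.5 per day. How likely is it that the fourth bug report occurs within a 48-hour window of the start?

0.3528

Over the interval, μ = 1.5 × 2 = 3 (a 48-hour window = 2 days).
The fourth arrival falls in the interval iff at least 4 events occur there: P(S_4 ≤ t) = P(N ≥ 4) = 1 − P(N ≤ 3) ≈ 0.3528.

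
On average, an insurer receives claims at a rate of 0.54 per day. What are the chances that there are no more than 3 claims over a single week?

0.4776

Over the interval, μ = 0.54 × 7 = 3.78 (a week = 7 days).
P(N ≤ 3) = Σ_{j=0}^{3} e^(−μ) μ^j/j! ≈ 0.4776.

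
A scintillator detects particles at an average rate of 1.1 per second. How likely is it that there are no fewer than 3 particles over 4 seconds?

0.8149

Over the interval, μ = 1.1 × 4 = 4.4 (4 seconds).
P(N ≥ 3) = 1 − P(N ≤ 2) = 1 − Σ_{j=0}^{2} e^(−μ) μ^j/j! ≈ 0.8149.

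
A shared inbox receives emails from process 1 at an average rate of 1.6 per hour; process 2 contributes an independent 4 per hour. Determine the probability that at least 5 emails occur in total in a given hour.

Independent Poisson processes superpose: combined rate λ = 1.6 + 4 = 5.6 per hour.
So μ = 5.6.
P(N ≥ 5) = 1 − P(N ≤ 4) ≈ 0.6578.

0.6578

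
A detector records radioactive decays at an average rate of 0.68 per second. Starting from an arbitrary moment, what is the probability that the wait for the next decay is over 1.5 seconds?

0.3606

The wait for the next event is exponential with rate λ = 0.68 per second.
P(T > 1.5) = e^(−λt) = e^(−0.68 × 1.5) = e^(−1.02) ≈ 0.3606.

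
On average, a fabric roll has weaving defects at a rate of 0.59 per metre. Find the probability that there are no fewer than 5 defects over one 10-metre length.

Over the interval, μ = 0.59 × 10 = 5.9 (a 10-metre length = 10 metres).
P(N ≥ 5) = 1 − P(N ≤ 4) = 1 − Σ_{j=0}^{4} e^(−μ) μ^j/j! ≈ 0.7013.

0.7013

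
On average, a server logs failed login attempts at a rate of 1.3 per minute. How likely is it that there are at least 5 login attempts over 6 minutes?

Over the interval, μ = 1.3 × 6 = 7.8 (6 minutes).
P(N ≥ 5) = 1 − P(N ≤ 4) = 1 − Σ_{j=0}^{4} e^(−μ) μ^j/j! ≈ 0.8883.

0.8883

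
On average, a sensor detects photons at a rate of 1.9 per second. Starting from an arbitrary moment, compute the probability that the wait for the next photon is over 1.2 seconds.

0.1023

The wait for the next event is exponential with rate λ = 1.9 per second.
P(T > 1.2) = e^(−λt) = e^(−1.9 × 1.2) = e^(−2.28) ≈ 0.1023.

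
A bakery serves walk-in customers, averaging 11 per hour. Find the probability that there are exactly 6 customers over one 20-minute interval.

Over the interval, μ = 11 × 1/3 ≈ 3.66667 (a 20-minute interval = 1/3 hours).
P(N = 6) = e^(−μ) μ^6/6! = e^(−3.66667) · 3.66667^6/720 ≈ 0.0863.

0.0863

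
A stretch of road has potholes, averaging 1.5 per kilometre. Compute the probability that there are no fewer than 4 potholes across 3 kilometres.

Over the interval, μ = 1.5 × 3 = 4.5 (3 kilometres).
P(N ≥ 4) = 1 − P(N ≤ 3) = 1 − Σ_{j=0}^{3} e^(−μ) μ^j/j! ≈ 0.6577.

0.6577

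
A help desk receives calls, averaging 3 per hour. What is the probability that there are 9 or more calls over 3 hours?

0.5443

Over the interval, μ = 3 × 3 = 9 (3 hours).
P(N ≥ 9) = 1 − P(N ≤ 8) = 1 − Σ_{j=0}^{8} e^(−μ) μ^j/j! ≈ 0.5443.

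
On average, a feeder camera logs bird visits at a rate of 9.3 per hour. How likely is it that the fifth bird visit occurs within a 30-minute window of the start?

Over the interval, μ = 9.3 × 0.5 = 4.65 (a 30-minute window = 0.5 hours).
The fifth arrival falls in the interval iff at least 5 events occur there: P(S_5 ≤ t) = P(N ≥ 5) = 1 − P(N ≤ 4) ≈ 0.4961.

0.4961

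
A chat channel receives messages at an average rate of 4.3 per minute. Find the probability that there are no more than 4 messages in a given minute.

0.5704

With mean μ = 4.3 per minute,
P(N ≤ 4) = Σ_{j=0}^{4} e^(−μ) μ^j/j! ≈ 0.5704.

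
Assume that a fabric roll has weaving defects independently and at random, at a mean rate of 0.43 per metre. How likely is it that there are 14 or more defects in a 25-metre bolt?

Over the interval, μ = 0.43 × 25 = 10.75 (a 25-metre bolt = 25 metres).
P(N ≥ 14) = 1 − P(N ≤ 13) = 1 − Σ_{j=0}^{13} e^(−μ) μ^j/j! ≈ 0.1961.

0.1961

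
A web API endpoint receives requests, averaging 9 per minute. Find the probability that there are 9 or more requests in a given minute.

0.5443

With mean μ = 9 per minute,
P(N ≥ 9) = 1 − P(N ≤ 8) = 1 − Σ_{j=0}^{8} e^(−μ) μ^j/j! ≈ 0.5443.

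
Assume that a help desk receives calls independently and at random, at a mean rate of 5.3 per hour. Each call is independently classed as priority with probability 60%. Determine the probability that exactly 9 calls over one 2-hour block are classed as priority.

Thinning: the calls that are classed as priority themselves form a Poisson process with rate 0.6 × 5.3 = 3.18 per hour.
Over the interval, μ = 3.18 × 2 = 6.36 (a 2-hour block = 2 hours).
P(N = 9) = e^(−6.36) · 6.36^9/9! ≈ 0.0811.

0.0811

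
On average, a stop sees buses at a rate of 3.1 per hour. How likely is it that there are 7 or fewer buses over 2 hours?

0.7160

Over the interval, μ = 3.1 × 2 = 6.2 (2 hours).
P(N ≤ 7) = Σ_{j=0}^{7} e^(−μ) μ^j/j! ≈ 0.7160.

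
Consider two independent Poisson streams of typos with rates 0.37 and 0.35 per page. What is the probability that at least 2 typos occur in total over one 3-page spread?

0.6356

Independent Poisson processes superpose: combined rate λ = 0.37 + 0.35 = 0.72 per page.
Over the interval, μ = 0.72 × 3 = 2.16 (a 3-page spread = 3 pages).
P(N ≥ 2) = 1 − P(N ≤ 1) ≈ 0.6356.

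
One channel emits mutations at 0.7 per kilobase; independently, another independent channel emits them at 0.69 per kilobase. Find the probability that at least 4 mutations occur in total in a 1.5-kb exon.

0.1585

Independent Poisson processes superpose: combined rate λ = 0.7 + 0.69 = 1.39 per kilobase.
Over the interval, μ = 1.39 × 1.5 = 2.085 (a 1.5-kb exon = 1.5 kilobases).
P(N ≥ 4) = 1 − P(N ≤ 3) ≈ 0.1585.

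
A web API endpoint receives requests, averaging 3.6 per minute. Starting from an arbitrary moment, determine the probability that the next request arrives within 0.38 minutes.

Inter-arrival times are exponential with rate λ = 3.6 per minute.
P(T ≤ 0.38) = 1 − e^(−λt) = 1 − e^(−3.6 × 0.38) = 1 − e^(−1.368) ≈ 0.7454.

0.7454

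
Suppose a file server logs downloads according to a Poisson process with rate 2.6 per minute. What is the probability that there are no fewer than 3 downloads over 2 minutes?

0.8912

Over the interval, μ = 2.6 × 2 = 5.2 (2 minutes).
P(N ≥ 3) = 1 − P(N ≤ 2) = 1 − Σ_{j=0}^{2} e^(−μ) μ^j/j! ≈ 0.8912.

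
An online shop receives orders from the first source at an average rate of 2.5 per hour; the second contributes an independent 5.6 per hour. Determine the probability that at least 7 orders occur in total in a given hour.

0.6987

Independent Poisson processes superpose: combined rate λ = 2.5 + 5.6 = 8.1 per hour.
So μ = 8.1.
P(N ≥ 7) = 1 − P(N ≤ 6) ≈ 0.6987.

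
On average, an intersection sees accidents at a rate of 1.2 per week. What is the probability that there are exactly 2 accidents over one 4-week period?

Over the interval, μ = 1.2 × 4 = 4.8 (a 4-week period = 4 weeks).
P(N = 2) = e^(−μ) μ^2/2! = e^(−4.8) · 4.8^2/2 ≈ 0.0948.

0.0948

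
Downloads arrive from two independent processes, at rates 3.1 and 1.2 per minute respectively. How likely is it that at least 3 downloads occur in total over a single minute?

0.8026

Independent Poisson processes superpose: combined rate λ = 3.1 + 1.2 = 4.3 per minute.
So μ = 4.3.
P(N ≥ 3) = 1 − P(N ≤ 2) ≈ 0.8026.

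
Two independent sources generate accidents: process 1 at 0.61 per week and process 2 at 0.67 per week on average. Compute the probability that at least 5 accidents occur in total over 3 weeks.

Independent Poisson processes superpose: combined rate λ = 0.61 + 0.67 = 1.28 per week.
Over the interval, μ = 1.28 × 3 = 3.84 (3 weeks).
P(N ≥ 5) = 1 − P(N ≤ 4) ≈ 0.3399.

0.3399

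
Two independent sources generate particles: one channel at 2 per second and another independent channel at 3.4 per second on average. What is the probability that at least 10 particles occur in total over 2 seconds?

Independent Poisson processes superpose: combined rate λ = 2 + 3.4 = 5.4 per second.
Over the interval, μ = 5.4 × 2 = 10.8 (2 seconds).
P(N ≥ 10) = 1 − P(N ≤ 9) ≈ 0.6374.

0.6374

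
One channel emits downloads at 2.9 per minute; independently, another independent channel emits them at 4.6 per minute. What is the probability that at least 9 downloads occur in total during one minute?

Independent Poisson processes superpose: combined rate λ = 2.9 + 4.6 = 7.5 per minute.
So μ = 7.5.
P(N ≥ 9) = 1 − P(N ≤ 8) ≈ 0.3380.

0.3380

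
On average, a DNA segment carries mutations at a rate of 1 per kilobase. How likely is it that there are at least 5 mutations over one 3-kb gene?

0.1847

Over the interval, μ = 1 × 3 = 3 (a 3-kb gene = 3 kilobases).
P(N ≥ 5) = 1 − P(N ≤ 4) = 1 − Σ_{j=0}^{4} e^(−μ) μ^j/j! ≈ 0.1847.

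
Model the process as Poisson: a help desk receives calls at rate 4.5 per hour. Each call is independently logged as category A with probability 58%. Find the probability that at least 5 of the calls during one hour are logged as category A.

0.1240

Thinning: the calls that are logged as category A themselves form a Poisson process with rate 0.58 × 4.5 = 2.61 per hour.
So μ = 2.61.
P(N ≥ 5) = 1 − P(N ≤ 4) ≈ 0.1240.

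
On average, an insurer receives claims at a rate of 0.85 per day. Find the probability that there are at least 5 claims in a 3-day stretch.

Over the interval, μ = 0.85 × 3 = 2.55 (a 3-day stretch = 3 days).
P(N ≥ 5) = 1 − P(N ≤ 4) = 1 − Σ_{j=0}^{4} e^(−μ) μ^j/j! ≈ 0.1156.

0.1156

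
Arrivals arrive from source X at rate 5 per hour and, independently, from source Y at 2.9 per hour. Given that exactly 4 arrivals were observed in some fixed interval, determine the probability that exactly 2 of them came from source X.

0.3239

Given the total, each event is independently from source X with probability p = λ_X/(λ_X+λ_Y) = 5/7.9 ≈ 0.6329.
So K ~ Binomial(4, 5/7.9): P(K = 2) = C(4,2) · (5/7.9)^2 · (2.9/7.9)^2 ≈ 0.3239.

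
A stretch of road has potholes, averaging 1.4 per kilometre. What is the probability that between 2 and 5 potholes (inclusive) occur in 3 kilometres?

Over the interval, μ = 1.4 × 3 = 4.2 (3 kilometres).
P(2 ≤ N ≤ 5) = Σ_{j=2}^{5} e^(−4.2) · 4.2^j/j! ≈ 0.6752.

0.6752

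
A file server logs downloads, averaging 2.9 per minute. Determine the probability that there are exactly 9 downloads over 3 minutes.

Over the interval, μ = 2.9 × 3 = 8.7 (3 minutes).
P(N = 9) = e^(−μ) μ^9/9! = e^(−8.7) · 8.7^9/362880 ≈ 0.1311.

0.1311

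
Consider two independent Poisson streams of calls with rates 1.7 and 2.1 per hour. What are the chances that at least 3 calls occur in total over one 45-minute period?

0.5424

Independent Poisson processes superpose: combined rate λ = 1.7 + 2.1 = 3.8 per hour.
Over the interval, μ = 3.8 × 0.75 = 2.85 (a 45-minute period = 0.75 hours).
P(N ≥ 3) = 1 − P(N ≤ 2) ≈ 0.5424.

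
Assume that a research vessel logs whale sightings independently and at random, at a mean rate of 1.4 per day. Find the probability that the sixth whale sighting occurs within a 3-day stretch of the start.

Over the interval, μ = 1.4 × 3 = 4.2 (a 3-day stretch = 3 days).
The sixth arrival falls in the interval iff at least 6 events occur there: P(S_6 ≤ t) = P(N ≥ 6) = 1 − P(N ≤ 5) ≈ 0.2469.

0.2469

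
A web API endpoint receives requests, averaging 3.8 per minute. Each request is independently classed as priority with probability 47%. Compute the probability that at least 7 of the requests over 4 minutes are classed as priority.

0.5715

Thinning: the requests that are classed as priority themselves form a Poisson process with rate 0.47 × 3.8 = 1.786 per minute.
Over the interval, μ = 1.786 × 4 = 7.144 (4 minutes).
P(N ≥ 7) = 1 − P(N ≤ 6) ≈ 0.5715.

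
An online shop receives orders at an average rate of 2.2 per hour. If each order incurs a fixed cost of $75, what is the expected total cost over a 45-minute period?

$123.75

E[N] = 2.2 × 0.75 = 1.65 (a 45-minute period = 0.75 hours); E[cost] = 1.65 × $75 = $123.75.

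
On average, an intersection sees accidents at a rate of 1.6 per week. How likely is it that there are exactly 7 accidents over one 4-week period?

Over the interval, μ = 1.6 × 4 = 6.4 (a 4-week period = 4 weeks).
P(N = 7) = e^(−μ) μ^7/7! = e^(−6.4) · 6.4^7/5040 ≈ 0.1450.

0.1450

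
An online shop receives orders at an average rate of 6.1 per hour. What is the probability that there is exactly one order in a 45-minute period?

0.0472

Over the interval, μ = 6.1 × 0.75 = 4.575 (a 45-minute period = 0.75 hours).
P(N = 1) = e^(−μ) μ^1/1! = e^(−4.575) · 4.575^1/1 ≈ 0.0472.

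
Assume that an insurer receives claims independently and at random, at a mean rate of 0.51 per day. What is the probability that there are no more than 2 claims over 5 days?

Over the interval, μ = 0.51 × 5 = 2.55 (5 days).
P(N ≤ 2) = Σ_{j=0}^{2} e^(−μ) μ^j/j! ≈ 0.5311.

0.5311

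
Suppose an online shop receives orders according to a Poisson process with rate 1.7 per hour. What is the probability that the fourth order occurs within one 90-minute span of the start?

0.2532

Over the interval, μ = 1.7 × 1.5 = 2.55 (a 90-minute span = 1.5 hours).
The fourth arrival falls in the interval iff at least 4 events occur there: P(S_4 ≤ t) = P(N ≥ 4) = 1 − P(N ≤ 3) ≈ 0.2532.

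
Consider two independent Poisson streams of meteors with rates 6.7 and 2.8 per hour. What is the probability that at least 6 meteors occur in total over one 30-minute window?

Independent Poisson processes superpose: combined rate λ = 6.7 + 2.8 = 9.5 per hour.
Over the interval, μ = 9.5 × 0.5 = 4.75 (a 30-minute window = 0.5 hours).
P(N ≥ 6) = 1 − P(N ≤ 5) ≈ 0.3403.

0.3403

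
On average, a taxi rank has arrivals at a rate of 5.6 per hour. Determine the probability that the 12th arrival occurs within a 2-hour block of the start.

Over the interval, μ = 5.6 × 2 = 11.2 (a 2-hour block = 2 hours).
The 12th arrival falls in the interval iff at least 12 events occur there: P(S_12 ≤ t) = P(N ≥ 12) = 1 − P(N ≤ 11) ≈ 0.4446.

0.4446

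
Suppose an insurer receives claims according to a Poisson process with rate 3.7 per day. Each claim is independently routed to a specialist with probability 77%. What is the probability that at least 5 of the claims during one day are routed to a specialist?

0.1600

Thinning: the claims that are routed to a specialist themselves form a Poisson process with rate 0.77 × 3.7 = 2.849 per day.
So μ = 2.849.
P(N ≥ 5) = 1 − P(N ≤ 4) ≈ 0.1600.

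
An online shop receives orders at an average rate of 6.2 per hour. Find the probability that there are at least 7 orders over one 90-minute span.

0.8192

Over the interval, μ = 6.2 × 1.5 = 9.3 (a 90-minute span = 1.5 hours).
P(N ≥ 7) = 1 − P(N ≤ 6) = 1 − Σ_{j=0}^{6} e^(−μ) μ^j/j! ≈ 0.8192.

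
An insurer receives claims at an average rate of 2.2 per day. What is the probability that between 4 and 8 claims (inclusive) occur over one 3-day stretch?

0.6744

Over the interval, μ = 2.2 × 3 = 6.6 (a 3-day stretch = 3 days).
P(4 ≤ N ≤ 8) = Σ_{j=4}^{8} e^(−6.6) · 6.6^j/j! ≈ 0.6744.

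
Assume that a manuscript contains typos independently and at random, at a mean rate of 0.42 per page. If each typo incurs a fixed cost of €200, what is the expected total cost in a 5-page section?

€420

E[N] = 0.42 × 5 = 2.1 (a 5-page section = 5 pages); E[cost] = 2.1 × €200 = €420.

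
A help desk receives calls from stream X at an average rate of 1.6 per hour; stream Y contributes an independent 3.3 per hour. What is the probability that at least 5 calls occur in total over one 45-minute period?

0.3080

Independent Poisson processes superpose: combined rate λ = 1.6 + 3.3 = 4.9 per hour.
Over the interval, μ = 4.9 × 0.75 = 3.675 (a 45-minute period = 0.75 hours).
P(N ≥ 5) = 1 − P(N ≤ 4) ≈ 0.3080.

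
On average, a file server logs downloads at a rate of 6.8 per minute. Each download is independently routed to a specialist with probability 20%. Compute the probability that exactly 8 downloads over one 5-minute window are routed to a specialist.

Thinning: the downloads that are routed to a specialist themselves form a Poisson process with rate 0.2 × 6.8 = 1.36 per minute.
Over the interval, μ = 1.36 × 5 = 6.8 (a 5-minute window = 5 minutes).
P(N = 8) = e^(−6.8) · 6.8^8/8! ≈ 0.1263.

0.1263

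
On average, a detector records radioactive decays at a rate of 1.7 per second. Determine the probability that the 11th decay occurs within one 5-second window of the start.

0.2366

Over the interval, μ = 1.7 × 5 = 8.5 (a 5-second window = 5 seconds).
The 11th arrival falls in the interval iff at least 11 events occur there: P(S_11 ≤ t) = P(N ≥ 11) = 1 − P(N ≤ 10) ≈ 0.2366.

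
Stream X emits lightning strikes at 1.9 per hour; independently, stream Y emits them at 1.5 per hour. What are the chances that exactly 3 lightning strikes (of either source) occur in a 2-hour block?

Independent Poisson processes superpose: combined rate λ = 1.9 + 1.5 = 3.4 per hour.
Over the interval, μ = 3.4 × 2 = 6.8 (a 2-hour block = 2 hours).
P(N = 3) = e^(−6.8) · 6.8^3/3! ≈ 0.0584.

0.0584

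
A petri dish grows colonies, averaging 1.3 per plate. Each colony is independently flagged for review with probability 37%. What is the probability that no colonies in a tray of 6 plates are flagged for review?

0.0558

Thinning: the colonies that are flagged for review themselves form a Poisson process with rate 0.37 × 1.3 = 0.481 per plate.
Over the interval, μ = 0.481 × 6 = 2.886 (a tray of 6 plates = 6 plates).
P(N = 0) = e^(−2.886) · 2.886^0/0! ≈ 0.0558.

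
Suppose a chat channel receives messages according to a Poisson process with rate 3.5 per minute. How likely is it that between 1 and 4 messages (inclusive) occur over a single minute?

With mean μ = 3.5 per minute,
P(1 ≤ N ≤ 4) = Σ_{j=1}^{4} e^(−3.5) · 3.5^j/j! ≈ 0.6952.

0.6952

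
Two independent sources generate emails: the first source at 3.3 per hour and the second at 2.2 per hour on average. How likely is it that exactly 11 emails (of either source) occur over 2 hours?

Independent Poisson processes superpose: combined rate λ = 3.3 + 2.2 = 5.5 per hour.
Over the interval, μ = 5.5 × 2 = 11 (2 hours).
P(N = 11) = e^(−11) · 11^11/11! ≈ 0.1194.

0.1194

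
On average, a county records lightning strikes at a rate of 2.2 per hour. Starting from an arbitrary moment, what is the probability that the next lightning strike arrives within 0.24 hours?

Inter-arrival times are exponential with rate λ = 2.2 per hour.
P(T ≤ 0.24) = 1 − e^(−λt) = 1 − e^(−2.2 × 0.24) = 1 − e^(−0.528) ≈ 0.4102.

0.4102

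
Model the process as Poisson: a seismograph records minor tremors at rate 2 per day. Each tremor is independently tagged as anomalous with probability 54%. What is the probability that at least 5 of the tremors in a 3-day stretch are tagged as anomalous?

0.2265

Thinning: the tremors that are tagged as anomalous themselves form a Poisson process with rate 0.54 × 2 = 1.08 per day.
Over the interval, μ = 1.08 × 3 = 3.24 (a 3-day stretch = 3 days).
P(N ≥ 5) = 1 − P(N ≤ 4) ≈ 0.2265.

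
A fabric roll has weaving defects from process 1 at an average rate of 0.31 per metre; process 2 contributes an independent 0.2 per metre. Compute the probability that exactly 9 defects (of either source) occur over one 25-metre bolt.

Independent Poisson processes superpose: combined rate λ = 0.31 + 0.2 = 0.51 per metre.
Over the interval, μ = 0.51 × 25 = 12.75 (a 25-metre bolt = 25 metres).
P(N = 9) = e^(−12.75) · 12.75^9/9! ≈ 0.0712.

0.0712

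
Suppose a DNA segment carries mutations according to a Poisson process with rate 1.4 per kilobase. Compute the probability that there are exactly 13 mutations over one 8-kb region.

0.0958

Over the interval, μ = 1.4 × 8 = 11.2 (an 8-kb region = 8 kilobases).
P(N = 13) = e^(−μ) μ^13/13! = e^(−11.2) · 11.2^13/6227020800 ≈ 0.0958.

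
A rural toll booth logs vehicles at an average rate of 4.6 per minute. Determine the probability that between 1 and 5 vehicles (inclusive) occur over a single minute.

With mean μ = 4.6 per minute,
P(1 ≤ N ≤ 5) = Σ_{j=1}^{5} e^(−4.6) · 4.6^j/j! ≈ 0.6757.

0.6757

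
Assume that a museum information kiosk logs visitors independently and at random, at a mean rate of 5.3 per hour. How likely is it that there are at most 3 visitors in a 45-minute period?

Over the interval, μ = 5.3 × 0.75 = 3.975 (a 45-minute period = 0.75 hours).
P(N ≤ 3) = Σ_{j=0}^{3} e^(−μ) μ^j/j! ≈ 0.4384.

0.4384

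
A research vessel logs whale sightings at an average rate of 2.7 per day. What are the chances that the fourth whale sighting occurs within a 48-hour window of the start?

0.7867

Over the interval, μ = 2.7 × 2 = 5.4 (a 48-hour window = 2 days).
The fourth arrival falls in the interval iff at least 4 events occur there: P(S_4 ≤ t) = P(N ≥ 4) = 1 − P(N ≤ 3) ≈ 0.7867.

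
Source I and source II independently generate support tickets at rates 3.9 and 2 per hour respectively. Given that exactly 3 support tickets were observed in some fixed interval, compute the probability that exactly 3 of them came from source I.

0.2888

Given the total, each event is independently from source I with probability p = λ_I/(λ_I+λ_II) = 3.9/5.9 ≈ 0.6610.
So K ~ Binomial(3, 3.9/5.9): P(K = 3) = C(3,3) · (3.9/5.9)^3 · (2/5.9)^0 ≈ 0.2888.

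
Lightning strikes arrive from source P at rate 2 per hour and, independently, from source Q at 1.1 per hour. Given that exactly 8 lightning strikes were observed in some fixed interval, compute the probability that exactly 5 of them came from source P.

0.2797

Given the total, each event is independently from source P with probability p = λ_P/(λ_P+λ_Q) = 2/3.1 ≈ 0.6452.
So K ~ Binomial(8, 2/3.1): P(K = 5) = C(8,5) · (2/3.1)^5 · (1.1/3.1)^3 ≈ 0.2797.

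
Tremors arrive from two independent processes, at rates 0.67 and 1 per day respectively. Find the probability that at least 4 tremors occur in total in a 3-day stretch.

0.7364

Independent Poisson processes superpose: combined rate λ = 0.67 + 1 = 1.67 per day.
Over the interval, μ = 1.67 × 3 = 5.01 (a 3-day stretch = 3 days).
P(N ≥ 4) = 1 − P(N ≤ 3) ≈ 0.7364.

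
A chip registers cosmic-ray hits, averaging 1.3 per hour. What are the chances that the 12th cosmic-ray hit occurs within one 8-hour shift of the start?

Over the interval, μ = 1.3 × 8 = 10.4 (an 8-hour shift = 8 hours).
The 12th arrival falls in the interval iff at least 12 events occur there: P(S_12 ≤ t) = P(N ≥ 12) = 1 − P(N ≤ 11) ≈ 0.3495.

0.3495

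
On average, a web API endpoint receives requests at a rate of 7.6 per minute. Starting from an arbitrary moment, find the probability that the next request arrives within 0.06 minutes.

0.3662

Inter-arrival times are exponential with rate λ = 7.6 per minute.
P(T ≤ 0.06) = 1 − e^(−λt) = 1 − e^(−7.6 × 0.06) = 1 − e^(−0.456) ≈ 0.3662.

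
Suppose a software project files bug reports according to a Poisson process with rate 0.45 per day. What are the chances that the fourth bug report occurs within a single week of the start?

0.3863

Over the interval, μ = 0.45 × 7 = 3.15 (a week = 7 days).
The fourth arrival falls in the interval iff at least 4 events occur there: P(S_4 ≤ t) = P(N ≥ 4) = 1 − P(N ≤ 3) ≈ 0.3863.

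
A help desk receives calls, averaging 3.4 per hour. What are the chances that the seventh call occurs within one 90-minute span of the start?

Over the interval, μ = 3.4 × 1.5 = 5.1 (a 90-minute span = 1.5 hours).
The seventh arrival falls in the interval iff at least 7 events occur there: P(S_7 ≤ t) = P(N ≥ 7) = 1 − P(N ≤ 6) ≈ 0.2526.

0.2526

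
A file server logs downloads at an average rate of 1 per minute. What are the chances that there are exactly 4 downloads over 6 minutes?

0.1339

Over the interval, μ = 1 × 6 = 6 (6 minutes).
P(N = 4) = e^(−μ) μ^4/4! = e^(−6) · 6^4/24 ≈ 0.1339.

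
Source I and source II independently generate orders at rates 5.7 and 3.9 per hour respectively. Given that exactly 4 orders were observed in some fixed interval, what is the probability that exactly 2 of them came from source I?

Given the total, each event is independently from source I with probability p = λ_I/(λ_I+λ_II) = 5.7/9.6 ≈ 0.5938.
So K ~ Binomial(4, 5.7/9.6): P(K = 2) = C(4,2) · (5.7/9.6)^2 · (3.9/9.6)^2 ≈ 0.3491.

0.3491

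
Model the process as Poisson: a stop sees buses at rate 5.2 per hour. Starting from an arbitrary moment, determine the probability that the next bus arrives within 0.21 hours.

0.6645

Inter-arrival times are exponential with rate λ = 5.2 per hour.
P(T ≤ 0.21) = 1 − e^(−λt) = 1 − e^(−5.2 × 0.21) = 1 − e^(−1.092) ≈ 0.6645.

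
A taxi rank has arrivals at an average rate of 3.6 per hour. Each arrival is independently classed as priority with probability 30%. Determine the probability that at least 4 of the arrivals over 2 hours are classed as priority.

0.1728

Thinning: the arrivals that are classed as priority themselves form a Poisson process with rate 0.3 × 3.6 = 1.08 per hour.
Over the interval, μ = 1.08 × 2 = 2.16 (2 hours).
P(N ≥ 4) = 1 − P(N ≤ 3) ≈ 0.1728.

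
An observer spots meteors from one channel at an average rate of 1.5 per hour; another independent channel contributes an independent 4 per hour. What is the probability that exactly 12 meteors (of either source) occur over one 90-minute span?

Independent Poisson processes superpose: combined rate λ = 1.5 + 4 = 5.5 per hour.
Over the interval, μ = 5.5 × 1.5 = 8.25 (a 90-minute span = 1.5 hours).
P(N = 12) = e^(−8.25) · 8.25^12/12! ≈ 0.0542.

0.0542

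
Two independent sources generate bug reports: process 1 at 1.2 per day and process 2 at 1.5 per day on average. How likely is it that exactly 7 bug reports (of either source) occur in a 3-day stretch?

0.1378

Independent Poisson processes superpose: combined rate λ = 1.2 + 1.5 = 2.7 per day.
Over the interval, μ = 2.7 × 3 = 8.1 (a 3-day stretch = 3 days).
P(N = 7) = e^(−8.1) · 8.1^7/7! ≈ 0.1378.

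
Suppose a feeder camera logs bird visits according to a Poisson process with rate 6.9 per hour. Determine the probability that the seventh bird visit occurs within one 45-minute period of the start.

Over the interval, μ = 6.9 × 0.75 = 5.175 (a 45-minute period = 0.75 hours).
The seventh arrival falls in the interval iff at least 7 events occur there: P(S_7 ≤ t) = P(N ≥ 7) = 1 − P(N ≤ 6) ≈ 0.2638.

0.2638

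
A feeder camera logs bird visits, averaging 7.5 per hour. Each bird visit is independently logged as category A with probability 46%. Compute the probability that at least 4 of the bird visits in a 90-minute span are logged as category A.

Thinning: the bird visits that are logged as category A themselves form a Poisson process with rate 0.46 × 7.5 = 3.45 per hour.
Over the interval, μ = 3.45 × 1.5 = 5.175 (a 90-minute span = 1.5 hours).
P(N ≥ 4) = 1 − P(N ≤ 3) ≈ 0.7587.

0.7587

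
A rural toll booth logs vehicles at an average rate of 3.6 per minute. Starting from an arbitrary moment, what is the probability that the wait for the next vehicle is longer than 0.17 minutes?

The wait for the next event is exponential with rate λ = 3.6 per minute.
P(T > 0.17) = e^(−λt) = e^(−3.6 × 0.17) = e^(−0.612) ≈ 0.5423.

0.5423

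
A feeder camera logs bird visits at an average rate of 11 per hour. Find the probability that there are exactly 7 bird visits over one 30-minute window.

0.1234

Over the interval, μ = 11 × 0.5 = 5.5 (a 30-minute window = 0.5 hours).
P(N = 7) = e^(−μ) μ^7/7! = e^(−5.5) · 5.5^7/5040 ≈ 0.1234.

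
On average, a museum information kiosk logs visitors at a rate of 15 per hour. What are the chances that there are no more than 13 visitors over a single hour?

With mean μ = 15 per hour,
P(N ≤ 13) = Σ_{j=0}^{13} e^(−μ) μ^j/j! ≈ 0.3632.

0.3632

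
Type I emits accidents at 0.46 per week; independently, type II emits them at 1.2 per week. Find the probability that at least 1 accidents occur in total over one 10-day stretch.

0.9067

Independent Poisson processes superpose: combined rate λ = 0.46 + 1.2 = 1.66 per week.
Over the interval, μ = 1.66 × 10/7 ≈ 2.37143 (a 10-day stretch = 10/7 weeks).
P(N ≥ 1) = 1 − P(N ≤ 0) ≈ 0.9067.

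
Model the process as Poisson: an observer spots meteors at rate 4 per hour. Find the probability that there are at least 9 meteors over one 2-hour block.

0.4075

Over the interval, μ = 4 × 2 = 8 (a 2-hour block = 2 hours).
P(N ≥ 9) = 1 − P(N ≤ 8) = 1 − Σ_{j=0}^{8} e^(−μ) μ^j/j! ≈ 0.4075.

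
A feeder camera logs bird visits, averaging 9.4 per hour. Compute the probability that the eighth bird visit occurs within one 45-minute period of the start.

0.4087

Over the interval, μ = 9.4 × 0.75 = 7.05 (a 45-minute period = 0.75 hours).
The eighth arrival falls in the interval iff at least 8 events occur there: P(S_8 ≤ t) = P(N ≥ 8) = 1 − P(N ≤ 7) ≈ 0.4087.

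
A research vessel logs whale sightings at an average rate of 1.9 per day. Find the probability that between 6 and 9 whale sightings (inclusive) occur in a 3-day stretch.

0.4402

Over the interval, μ = 1.9 × 3 = 5.7 (a 3-day stretch = 3 days).
P(6 ≤ N ≤ 9) = Σ_{j=6}^{9} e^(−5.7) · 5.7^j/j! ≈ 0.4402.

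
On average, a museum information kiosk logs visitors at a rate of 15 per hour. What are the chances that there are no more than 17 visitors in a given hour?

With mean μ = 15 per hour,
P(N ≤ 17) = Σ_{j=0}^{17} e^(−μ) μ^j/j! ≈ 0.7489.

0.7489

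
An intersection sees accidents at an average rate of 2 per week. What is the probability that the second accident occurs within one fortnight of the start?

0.9084

Over the interval, μ = 2 × 2 = 4 (a fortnight = 2 weeks).
The second arrival falls in the interval iff at least 2 events occur there: P(S_2 ≤ t) = P(N ≥ 2) = 1 − P(N ≤ 1) ≈ 0.9084.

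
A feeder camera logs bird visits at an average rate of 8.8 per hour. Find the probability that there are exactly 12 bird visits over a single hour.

0.0679

With mean μ = 8.8 per hour,
P(N = 12) = e^(−μ) μ^12/12! = e^(−8.8) · 8.8^12/479001600 ≈ 0.0679.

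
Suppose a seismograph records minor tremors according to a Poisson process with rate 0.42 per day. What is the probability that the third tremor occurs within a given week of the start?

0.5632

Over the interval, μ = 0.42 × 7 = 2.94 (a week = 7 days).
The third arrival falls in the interval iff at least 3 events occur there: P(S_3 ≤ t) = P(N ≥ 3) = 1 − P(N ≤ 2) ≈ 0.5632.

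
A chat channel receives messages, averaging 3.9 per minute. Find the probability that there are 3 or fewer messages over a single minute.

With mean μ = 3.9 per minute,
P(N ≤ 3) = Σ_{j=0}^{3} e^(−μ) μ^j/j! ≈ 0.4532.

0.4532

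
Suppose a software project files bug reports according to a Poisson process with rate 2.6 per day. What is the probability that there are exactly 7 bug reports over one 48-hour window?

0.1125

Over the interval, μ = 2.6 × 2 = 5.2 (a 48-hour window = 2 days).
P(N = 7) = e^(−μ) μ^7/7! = e^(−5.2) · 5.2^7/5040 ≈ 0.1125.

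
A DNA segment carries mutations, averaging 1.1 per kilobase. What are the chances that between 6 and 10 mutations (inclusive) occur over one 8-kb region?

Over the interval, μ = 1.1 × 8 = 8.8 (an 8-kb region = 8 kilobases).
P(6 ≤ N ≤ 10) = Σ_{j=6}^{10} e^(−8.8) · 8.8^j/j! ≈ 0.6010.

0.6010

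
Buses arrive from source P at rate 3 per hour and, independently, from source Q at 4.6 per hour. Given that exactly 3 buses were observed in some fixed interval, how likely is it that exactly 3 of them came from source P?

Given the total, each event is independently from source P with probability p = λ_P/(λ_P+λ_Q) = 3/7.6 ≈ 0.3947.
So K ~ Binomial(3, 3/7.6): P(K = 3) = C(3,3) · (3/7.6)^3 · (4.6/7.6)^0 ≈ 0.0615.

0.0615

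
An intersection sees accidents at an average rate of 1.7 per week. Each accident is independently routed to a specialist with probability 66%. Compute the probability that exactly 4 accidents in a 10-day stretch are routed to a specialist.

0.0554

Thinning: the accidents that are routed to a specialist themselves form a Poisson process with rate 0.66 × 1.7 = 1.122 per week.
Over the interval, μ = 1.122 × 10/7 ≈ 1.60286 (a 10-day stretch = 10/7 weeks).
P(N = 4) = e^(−1.60286) · 1.60286^4/4! ≈ 0.0554.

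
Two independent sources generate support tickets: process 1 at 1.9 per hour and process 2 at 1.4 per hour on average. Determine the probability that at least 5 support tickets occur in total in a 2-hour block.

0.7873

Independent Poisson processes superpose: combined rate λ = 1.9 + 1.4 = 3.3 per hour.
Over the interval, μ = 3.3 × 2 = 6.6 (a 2-hour block = 2 hours).
P(N ≥ 5) = 1 − P(N ≤ 4) ≈ 0.7873.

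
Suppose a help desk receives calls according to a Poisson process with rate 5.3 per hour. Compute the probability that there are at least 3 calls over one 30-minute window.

0.4940

Over the interval, μ = 5.3 × 0.5 = 2.65 (a 30-minute window = 0.5 hours).
P(N ≥ 3) = 1 − P(N ≤ 2) = 1 − Σ_{j=0}^{2} e^(−μ) μ^j/j! ≈ 0.4940.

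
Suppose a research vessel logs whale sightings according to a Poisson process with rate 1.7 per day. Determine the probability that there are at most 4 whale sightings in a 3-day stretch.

Over the interval, μ = 1.7 × 3 = 5.1 (a 3-day stretch = 3 days).
P(N ≤ 4) = Σ_{j=0}^{4} e^(−μ) μ^j/j! ≈ 0.4231.

0.4231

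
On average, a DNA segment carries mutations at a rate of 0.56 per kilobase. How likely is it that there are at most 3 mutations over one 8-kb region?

Over the interval, μ = 0.56 × 8 = 4.48 (an 8-kb region = 8 kilobases).
P(N ≤ 3) = Σ_{j=0}^{3} e^(−μ) μ^j/j! ≈ 0.3457.

0.3457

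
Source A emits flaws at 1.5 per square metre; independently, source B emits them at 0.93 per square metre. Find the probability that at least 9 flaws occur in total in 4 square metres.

Independent Poisson processes superpose: combined rate λ = 1.5 + 0.93 = 2.43 per square metre.
Over the interval, μ = 2.43 × 4 = 9.72 (4 square metres).
P(N ≥ 9) = 1 − P(N ≤ 8) ≈ 0.6348.

0.6348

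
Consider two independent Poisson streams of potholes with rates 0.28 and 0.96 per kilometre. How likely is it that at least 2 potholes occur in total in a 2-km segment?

0.7086

Independent Poisson processes superpose: combined rate λ = 0.28 + 0.96 = 1.24 per kilometre.
Over the interval, μ = 1.24 × 2 = 2.48 (a 2-km segment = 2 kilometres).
P(N ≥ 2) = 1 − P(N ≤ 1) ≈ 0.7086.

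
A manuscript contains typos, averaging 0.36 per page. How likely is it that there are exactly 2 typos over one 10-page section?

Over the interval, μ = 0.36 × 10 = 3.6 (a 10-page section = 10 pages).
P(N = 2) = e^(−μ) μ^2/2! = e^(−3.6) · 3.6^2/2 ≈ 0.1771.

0.1771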